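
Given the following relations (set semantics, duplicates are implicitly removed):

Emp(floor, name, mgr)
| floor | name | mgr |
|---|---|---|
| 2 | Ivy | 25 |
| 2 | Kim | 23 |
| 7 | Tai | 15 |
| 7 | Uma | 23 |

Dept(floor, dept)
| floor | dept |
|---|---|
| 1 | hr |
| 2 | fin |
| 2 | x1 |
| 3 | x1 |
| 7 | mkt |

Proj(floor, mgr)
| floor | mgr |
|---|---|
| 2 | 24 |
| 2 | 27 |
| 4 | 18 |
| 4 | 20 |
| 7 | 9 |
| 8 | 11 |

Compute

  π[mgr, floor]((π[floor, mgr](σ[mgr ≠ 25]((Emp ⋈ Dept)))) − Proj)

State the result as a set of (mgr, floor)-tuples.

Joining Emp and Dept on floor yields {(2, Ivy, 25, fin), (2, Ivy, 25, x1), (2, Kim, 23, fin), (2, Kim, 23, x1), (7, Tai, 15, mkt), (7, Uma, 23, mkt)}.
Apply σ_{mgr ≠ 25}; surviving tuples: {(2, Kim, 23, fin), (2, Kim, 23, x1), (7, Tai, 15, mkt), (7, Uma, 23, mkt)}
Keep only column(s) floor, mgr (1 duplicate(s) eliminated): {(2, 23), (7, 15), (7, 23)}
Taking the difference: {(2, 23), (7, 15), (7, 23)}
Keep only column(s) mgr, floor: {(15, 7), (23, 2), (23, 7)}

{(15, 7), (23, 2), (23, 7)}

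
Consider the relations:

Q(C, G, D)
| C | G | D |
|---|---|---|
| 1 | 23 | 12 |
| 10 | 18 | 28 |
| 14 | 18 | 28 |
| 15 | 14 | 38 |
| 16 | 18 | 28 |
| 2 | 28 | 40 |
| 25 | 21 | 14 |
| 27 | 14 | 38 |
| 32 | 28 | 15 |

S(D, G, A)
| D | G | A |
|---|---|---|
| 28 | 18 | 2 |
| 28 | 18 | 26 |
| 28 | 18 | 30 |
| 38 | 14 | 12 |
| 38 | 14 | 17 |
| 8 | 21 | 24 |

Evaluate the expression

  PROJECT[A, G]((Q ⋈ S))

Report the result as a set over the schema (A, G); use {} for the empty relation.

Joining Q and S on G, D yields {(10, 18, 28, 2), (10, 18, 28, 26), (10, 18, 28, 30), (14, 18, 28, 2), (14, 18, 28, 26), (14, 18, 28, 30), (15, 14, 38, 12), (15, 14, 38, 17), (16, 18, 28, 2), (16, 18, 28, 26), (16, 18, 28, 30), (27, 14, 38, 12), (27, 14, 38, 17)}.
π_{A, G} gives {(12, 14), (17, 14), (2, 18), (26, 18), (30, 18)} (8 duplicate(s) eliminated).

{(12, 14), (17, 14), (2, 18), (26, 18), (30, 18)}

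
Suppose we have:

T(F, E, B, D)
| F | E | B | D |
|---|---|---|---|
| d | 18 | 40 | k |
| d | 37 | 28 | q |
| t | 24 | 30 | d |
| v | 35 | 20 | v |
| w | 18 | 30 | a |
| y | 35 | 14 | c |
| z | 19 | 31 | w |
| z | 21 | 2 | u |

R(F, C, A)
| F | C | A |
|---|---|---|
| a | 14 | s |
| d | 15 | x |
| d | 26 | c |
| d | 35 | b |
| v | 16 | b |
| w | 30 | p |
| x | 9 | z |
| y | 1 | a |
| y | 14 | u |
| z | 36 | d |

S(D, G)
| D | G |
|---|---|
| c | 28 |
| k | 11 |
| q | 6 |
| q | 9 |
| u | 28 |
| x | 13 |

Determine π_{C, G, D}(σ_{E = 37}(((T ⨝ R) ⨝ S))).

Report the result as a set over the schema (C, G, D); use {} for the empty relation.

Joining T and R on F yields {(d, 18, 40, k, 15, x), (d, 18, 40, k, 26, c), (d, 18, 40, k, 35, b), (d, 37, 28, q, 15, x), (d, 37, 28, q, 26, c), (d, 37, 28, q, 35, b), (v, 35, 20, v, 16, b), (w, 18, 30, a, 30, p), (y, 35, 14, c, 1, a), (y, 35, 14, c, 14, u), (z, 19, 31, w, 36, d), (z, 21, 2, u, 36, d)}.
Joining (T ⨝ R) and S on D yields {(d, 18, 40, k, 15, x, 11), (d, 18, 40, k, 26, c, 11), (d, 18, 40, k, 35, b, 11), (d, 37, 28, q, 15, x, 6), (d, 37, 28, q, 15, x, 9), (d, 37, 28, q, 26, c, 6), (d, 37, 28, q, 26, c, 9), (d, 37, 28, q, 35, b, 6), (d, 37, 28, q, 35, b, 9), (y, 35, 14, c, 1, a, 28), (y, 35, 14, c, 14, u, 28), (z, 21, 2, u, 36, d, 28)}.
Filtering on E = 37 leaves {(d, 37, 28, q, 15, x, 6), (d, 37, 28, q, 15, x, 9), (d, 37, 28, q, 26, c, 6), (d, 37, 28, q, 26, c, 9), (d, 37, 28, q, 35, b, 6), (d, 37, 28, q, 35, b, 9)}.
π_{C, G, D} gives {(15, 6, q), (15, 9, q), (26, 6, q), (26, 9, q), (35, 6, q), (35, 9, q)}.

{(15, 6, q), (15, 9, q), (26, 6, q), (26, 9, q), (35, 6, q), (35, 9, q)}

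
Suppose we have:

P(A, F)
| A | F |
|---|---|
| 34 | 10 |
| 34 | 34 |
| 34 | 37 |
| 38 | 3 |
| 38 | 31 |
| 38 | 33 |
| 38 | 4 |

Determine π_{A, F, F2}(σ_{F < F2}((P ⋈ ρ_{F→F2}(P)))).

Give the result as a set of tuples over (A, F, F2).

ρ[F→F2]: schema becomes (A, F2); tuples unchanged.
Natural join on A: {(34, 10, 10), (34, 10, 34), (34, 10, 37), (34, 34, 10), (34, 34, 34), (34, 34, 37), (34, 37, 10), (34, 37, 34), (34, 37, 37), (38, 3, 3), (38, 3, 31), (38, 3, 33), (38, 3, 4), (38, 31, 3), (38, 31, 31), (38, 31, 33), (38, 31, 4), (38, 33, 3), (38, 33, 31), (38, 33, 33), (38, 33, 4), (38, 4, 3), (38, 4, 31), (38, 4, 33), (38, 4, 4)}
σ[F < F2]: keep tuples satisfying F < F2 → {(34, 10, 34), (34, 10, 37), (34, 34, 37), (38, 3, 31), (38, 3, 33), (38, 3, 4), (38, 31, 33), (38, 4, 31), (38, 4, 33)}
π_{A, F, F2} gives {(34, 10, 34), (34, 10, 37), (34, 34, 37), (38, 3, 31), (38, 3, 33), (38, 3, 4), (38, 31, 33), (38, 4, 31), (38, 4, 33)}.

{(34, 10, 34), (34, 10, 37), (34, 34, 37), (38, 3, 31), (38, 3, 33), (38, 3, 4), (38, 31, 33), (38, 4, 31), (38, 4, 33)}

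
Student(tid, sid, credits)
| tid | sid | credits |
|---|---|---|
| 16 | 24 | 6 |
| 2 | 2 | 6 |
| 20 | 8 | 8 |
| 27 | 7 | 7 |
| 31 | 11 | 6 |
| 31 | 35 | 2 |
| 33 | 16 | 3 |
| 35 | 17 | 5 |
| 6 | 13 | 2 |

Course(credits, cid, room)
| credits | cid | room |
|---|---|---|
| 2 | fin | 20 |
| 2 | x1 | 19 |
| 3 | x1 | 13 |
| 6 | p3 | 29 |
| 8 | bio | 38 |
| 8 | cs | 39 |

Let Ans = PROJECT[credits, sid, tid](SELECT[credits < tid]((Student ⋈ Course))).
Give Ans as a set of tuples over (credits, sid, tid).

Joining Student and Course on credits yields {(16, 24, 6, p3, 29), (2, 2, 6, p3, 29), (20, 8, 8, bio, 38), (20, 8, 8, cs, 39), (31, 11, 6, p3, 29), (31, 35, 2, fin, 20), (31, 35, 2, x1, 19), (33, 16, 3, x1, 13), (6, 13, 2, fin, 20), (6, 13, 2, x1, 19)}.
σ[credits < tid]: keep tuples satisfying credits < tid → {(16, 24, 6, p3, 29), (20, 8, 8, bio, 38), (20, 8, 8, cs, 39), (31, 11, 6, p3, 29), (31, 35, 2, fin, 20), (31, 35, 2, x1, 19), (33, 16, 3, x1, 13), (6, 13, 2, fin, 20), (6, 13, 2, x1, 19)}
π[credits, sid, tid]: project onto (credits, sid, tid) (3 duplicate(s) eliminated) → {(2, 13, 6), (2, 35, 31), (3, 16, 33), (6, 11, 31), (6, 24, 16), (8, 8, 20)}

{(2, 13, 6), (2, 35, 31), (3, 16, 33), (6, 11, 31), (6, 24, 16), (8, 8, 20)}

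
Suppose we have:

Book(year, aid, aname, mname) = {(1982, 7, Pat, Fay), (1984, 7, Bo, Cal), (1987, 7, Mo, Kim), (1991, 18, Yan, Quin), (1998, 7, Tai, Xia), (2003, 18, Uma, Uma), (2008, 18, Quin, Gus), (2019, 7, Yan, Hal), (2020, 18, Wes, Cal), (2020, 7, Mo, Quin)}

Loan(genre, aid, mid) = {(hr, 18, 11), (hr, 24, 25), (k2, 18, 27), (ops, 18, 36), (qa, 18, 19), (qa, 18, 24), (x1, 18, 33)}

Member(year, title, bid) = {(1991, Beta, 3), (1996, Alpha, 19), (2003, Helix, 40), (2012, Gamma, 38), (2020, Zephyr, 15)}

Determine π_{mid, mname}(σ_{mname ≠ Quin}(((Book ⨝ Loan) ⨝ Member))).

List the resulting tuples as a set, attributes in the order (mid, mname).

Joining Book and Loan on aid yields {(1991, 18, Yan, Quin, hr, 11), (1991, 18, Yan, Quin, k2, 27), (1991, 18, Yan, Quin, ops, 36), (1991, 18, Yan, Quin, qa, 19), (1991, 18, Yan, Quin, qa, 24), (1991, 18, Yan, Quin, x1, 33), (2003, 18, Uma, Uma, hr, 11), (2003, 18, Uma, Uma, k2, 27), (2003, 18, Uma, Uma, ops, 36), (2003, 18, Uma, Uma, qa, 19), (2003, 18, Uma, Uma, qa, 24), (2003, 18, Uma, Uma, x1, 33), (2008, 18, Quin, Gus, hr, 11), (2008, 18, Quin, Gus, k2, 27), (2008, 18, Quin, Gus, ops, 36), (2008, 18, Quin, Gus, qa, 19), (2008, 18, Quin, Gus, qa, 24), (2008, 18, Quin, Gus, x1, 33), (2020, 18, Wes, Cal, hr, 11), (2020, 18, Wes, Cal, k2, 27), (2020, 18, Wes, Cal, ops, 36), (2020, 18, Wes, Cal, qa, 19), (2020, 18, Wes, Cal, qa, 24), (2020, 18, Wes, Cal, x1, 33)}.
Joining (Book ⨝ Loan) and Member on year yields {(1991, 18, Yan, Quin, hr, 11, Beta, 3), (1991, 18, Yan, Quin, k2, 27, Beta, 3), (1991, 18, Yan, Quin, ops, 36, Beta, 3), (1991, 18, Yan, Quin, qa, 19, Beta, 3), (1991, 18, Yan, Quin, qa, 24, Beta, 3), (1991, 18, Yan, Quin, x1, 33, Beta, 3), (2003, 18, Uma, Uma, hr, 11, Helix, 40), (2003, 18, Uma, Uma, k2, 27, Helix, 40), (2003, 18, Uma, Uma, ops, 36, Helix, 40), (2003, 18, Uma, Uma, qa, 19, Helix, 40), (2003, 18, Uma, Uma, qa, 24, Helix, 40), (2003, 18, Uma, Uma, x1, 33, Helix, 40), (2020, 18, Wes, Cal, hr, 11, Zephyr, 15), (2020, 18, Wes, Cal, k2, 27, Zephyr, 15), (2020, 18, Wes, Cal, ops, 36, Zephyr, 15), (2020, 18, Wes, Cal, qa, 19, Zephyr, 15), (2020, 18, Wes, Cal, qa, 24, Zephyr, 15), (2020, 18, Wes, Cal, x1, 33, Zephyr, 15)}.
Filtering on mname ≠ Quin leaves {(2003, 18, Uma, Uma, hr, 11, Helix, 40), (2003, 18, Uma, Uma, k2, 27, Helix, 40), (2003, 18, Uma, Uma, ops, 36, Helix, 40), (2003, 18, Uma, Uma, qa, 19, Helix, 40), (2003, 18, Uma, Uma, qa, 24, Helix, 40), (2003, 18, Uma, Uma, x1, 33, Helix, 40), (2020, 18, Wes, Cal, hr, 11, Zephyr, 15), (2020, 18, Wes, Cal, k2, 27, Zephyr, 15), (2020, 18, Wes, Cal, ops, 36, Zephyr, 15), (2020, 18, Wes, Cal, qa, 19, Zephyr, 15), (2020, 18, Wes, Cal, qa, 24, Zephyr, 15), (2020, 18, Wes, Cal, x1, 33, Zephyr, 15)}.
Projecting to mid, mname: {(11, Cal), (11, Uma), (19, Cal), (19, Uma), (24, Cal), (24, Uma), (27, Cal), (27, Uma), (33, Cal), (33, Uma), (36, Cal), (36, Uma)}

{(11, Cal), (11, Uma), (19, Cal), (19, Uma), (24, Cal), (24, Uma), (27, Cal), (27, Uma), (33, Cal), (33, Uma), (36, Cal), (36, Uma)}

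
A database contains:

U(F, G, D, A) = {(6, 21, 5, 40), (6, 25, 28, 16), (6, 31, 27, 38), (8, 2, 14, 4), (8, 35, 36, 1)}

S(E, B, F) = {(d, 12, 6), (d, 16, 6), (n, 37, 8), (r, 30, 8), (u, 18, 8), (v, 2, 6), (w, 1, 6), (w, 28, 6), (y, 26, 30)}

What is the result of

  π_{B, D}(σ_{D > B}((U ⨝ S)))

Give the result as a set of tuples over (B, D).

Joining U and S on F yields {(6, 21, 5, 40, d, 12), (6, 21, 5, 40, d, 16), (6, 21, 5, 40, v, 2), (6, 21, 5, 40, w, 1), (6, 21, 5, 40, w, 28), (6, 25, 28, 16, d, 12), (6, 25, 28, 16, d, 16), (6, 25, 28, 16, v, 2), (6, 25, 28, 16, w, 1), (6, 25, 28, 16, w, 28), (6, 31, 27, 38, d, 12), (6, 31, 27, 38, d, 16), (6, 31, 27, 38, v, 2), (6, 31, 27, 38, w, 1), (6, 31, 27, 38, w, 28), (8, 2, 14, 4, n, 37), (8, 2, 14, 4, r, 30), (8, 2, 14, 4, u, 18), (8, 35, 36, 1, n, 37), (8, 35, 36, 1, r, 30), (8, 35, 36, 1, u, 18)}.
Selection D > B: {(6, 21, 5, 40, v, 2), (6, 21, 5, 40, w, 1), (6, 25, 28, 16, d, 12), (6, 25, 28, 16, d, 16), (6, 25, 28, 16, v, 2), (6, 25, 28, 16, w, 1), (6, 31, 27, 38, d, 12), (6, 31, 27, 38, d, 16), (6, 31, 27, 38, v, 2), (6, 31, 27, 38, w, 1), (8, 35, 36, 1, r, 30), (8, 35, 36, 1, u, 18)}
Projecting to B, D: {(1, 27), (1, 28), (1, 5), (12, 27), (12, 28), (16, 27), (16, 28), (18, 36), (2, 27), (2, 28), (2, 5), (30, 36)}

{(1, 27), (1, 28), (1, 5), (12, 27), (12, 28), (16, 27), (16, 28), (18, 36), (2, 27), (2, 28), (2, 5), (30, 36)}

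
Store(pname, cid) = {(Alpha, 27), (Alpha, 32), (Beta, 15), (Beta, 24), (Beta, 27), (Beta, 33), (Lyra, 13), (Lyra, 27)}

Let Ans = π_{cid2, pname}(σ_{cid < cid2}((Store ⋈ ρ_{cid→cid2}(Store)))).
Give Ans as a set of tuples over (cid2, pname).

ρ[cid→cid2]: schema becomes (pname, cid2); tuples unchanged.
Natural join on pname: {(Alpha, 27, 27), (Alpha, 27, 32), (Alpha, 32, 27), (Alpha, 32, 32), (Beta, 15, 15), (Beta, 15, 24), (Beta, 15, 27), (Beta, 15, 33), (Beta, 24, 15), (Beta, 24, 24), (Beta, 24, 27), (Beta, 24, 33), (Beta, 27, 15), (Beta, 27, 24), (Beta, 27, 27), (Beta, 27, 33), (Beta, 33, 15), (Beta, 33, 24), (Beta, 33, 27), (Beta, 33, 33), (Lyra, 13, 13), (Lyra, 13, 27), (Lyra, 27, 13), (Lyra, 27, 27)}
Apply σ_{cid < cid2}; surviving tuples: {(Alpha, 27, 32), (Beta, 15, 24), (Beta, 15, 27), (Beta, 15, 33), (Beta, 24, 27), (Beta, 24, 33), (Beta, 27, 33), (Lyra, 13, 27)}
π[cid2, pname]: project onto (cid2, pname) (3 duplicate(s) eliminated) → {(24, Beta), (27, Beta), (27, Lyra), (32, Alpha), (33, Beta)}

{(24, Beta), (27, Beta), (27, Lyra), (32, Alpha), (33, Beta)}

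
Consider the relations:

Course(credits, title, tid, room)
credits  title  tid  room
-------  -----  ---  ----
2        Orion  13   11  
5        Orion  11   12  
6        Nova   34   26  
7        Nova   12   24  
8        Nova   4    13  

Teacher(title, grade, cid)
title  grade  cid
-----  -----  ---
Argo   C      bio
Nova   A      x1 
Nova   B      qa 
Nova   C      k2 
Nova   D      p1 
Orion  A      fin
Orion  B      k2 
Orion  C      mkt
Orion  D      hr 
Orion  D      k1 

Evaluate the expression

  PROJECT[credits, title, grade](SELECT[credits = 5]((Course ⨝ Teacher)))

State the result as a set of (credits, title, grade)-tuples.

{(5, Orion, A), (5, Orion, B), (5, Orion, C), (5, Orion, D)}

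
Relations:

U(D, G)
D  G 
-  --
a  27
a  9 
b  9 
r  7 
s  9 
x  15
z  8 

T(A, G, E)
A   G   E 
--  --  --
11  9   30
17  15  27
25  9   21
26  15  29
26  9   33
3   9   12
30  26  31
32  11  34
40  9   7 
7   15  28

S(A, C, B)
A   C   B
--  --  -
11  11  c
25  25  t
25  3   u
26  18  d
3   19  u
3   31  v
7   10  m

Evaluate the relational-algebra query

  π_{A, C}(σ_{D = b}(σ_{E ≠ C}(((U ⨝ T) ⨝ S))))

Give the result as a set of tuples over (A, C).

Natural join on G: {(a, 9, 11, 30), (a, 9, 25, 21), (a, 9, 26, 33), (a, 9, 3, 12), (a, 9, 40, 7), (b, 9, 11, 30), (b, 9, 25, 21), (b, 9, 26, 33), (b, 9, 3, 12), (b, 9, 40, 7), (s, 9, 11, 30), (s, 9, 25, 21), (s, 9, 26, 33), (s, 9, 3, 12), (s, 9, 40, 7), (x, 15, 17, 27), (x, 15, 26, 29), (x, 15, 7, 28)}
Natural join on A: {(a, 9, 11, 30, 11, c), (a, 9, 25, 21, 25, t), (a, 9, 25, 21, 3, u), (a, 9, 26, 33, 18, d), (a, 9, 3, 12, 19, u), (a, 9, 3, 12, 31, v), (b, 9, 11, 30, 11, c), (b, 9, 25, 21, 25, t), (b, 9, 25, 21, 3, u), (b, 9, 26, 33, 18, d), (b, 9, 3, 12, 19, u), (b, 9, 3, 12, 31, v), (s, 9, 11, 30, 11, c), (s, 9, 25, 21, 25, t), (s, 9, 25, 21, 3, u), (s, 9, 26, 33, 18, d), (s, 9, 3, 12, 19, u), (s, 9, 3, 12, 31, v), (x, 15, 26, 29, 18, d), (x, 15, 7, 28, 10, m)}
Selection E ≠ C: {(a, 9, 11, 30, 11, c), (a, 9, 25, 21, 25, t), (a, 9, 25, 21, 3, u), (a, 9, 26, 33, 18, d), (a, 9, 3, 12, 19, u), (a, 9, 3, 12, 31, v), (b, 9, 11, 30, 11, c), (b, 9, 25, 21, 25, t), (b, 9, 25, 21, 3, u), (b, 9, 26, 33, 18, d), (b, 9, 3, 12, 19, u), (b, 9, 3, 12, 31, v), (s, 9, 11, 30, 11, c), (s, 9, 25, 21, 25, t), (s, 9, 25, 21, 3, u), (s, 9, 26, 33, 18, d), (s, 9, 3, 12, 19, u), (s, 9, 3, 12, 31, v), (x, 15, 26, 29, 18, d), (x, 15, 7, 28, 10, m)}
Selection D = b: {(b, 9, 11, 30, 11, c), (b, 9, 25, 21, 25, t), (b, 9, 25, 21, 3, u), (b, 9, 26, 33, 18, d), (b, 9, 3, 12, 19, u), (b, 9, 3, 12, 31, v)}
Projecting to A, C: {(11, 11), (25, 25), (25, 3), (26, 18), (3, 19), (3, 31)}

{(11, 11), (25, 25), (25, 3), (26, 18), (3, 19), (3, 31)}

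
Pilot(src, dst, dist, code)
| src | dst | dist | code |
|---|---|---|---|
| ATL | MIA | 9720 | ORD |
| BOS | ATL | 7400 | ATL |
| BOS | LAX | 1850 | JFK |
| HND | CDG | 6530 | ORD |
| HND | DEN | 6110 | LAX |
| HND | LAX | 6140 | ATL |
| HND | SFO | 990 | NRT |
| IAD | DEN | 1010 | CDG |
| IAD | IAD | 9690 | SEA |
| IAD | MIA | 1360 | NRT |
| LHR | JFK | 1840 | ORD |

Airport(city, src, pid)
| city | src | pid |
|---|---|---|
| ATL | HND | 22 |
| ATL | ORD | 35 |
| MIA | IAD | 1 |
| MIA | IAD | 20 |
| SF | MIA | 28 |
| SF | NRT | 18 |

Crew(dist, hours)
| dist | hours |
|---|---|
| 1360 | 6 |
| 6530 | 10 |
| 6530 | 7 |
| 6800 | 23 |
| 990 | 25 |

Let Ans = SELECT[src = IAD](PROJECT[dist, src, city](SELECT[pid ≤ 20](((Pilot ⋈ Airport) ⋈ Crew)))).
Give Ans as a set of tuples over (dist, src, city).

Joining Pilot and Airport on src yields {(HND, CDG, 6530, ORD, ATL, 22), (HND, DEN, 6110, LAX, ATL, 22), (HND, LAX, 6140, ATL, ATL, 22), (HND, SFO, 990, NRT, ATL, 22), (IAD, DEN, 1010, CDG, MIA, 1), (IAD, DEN, 1010, CDG, MIA, 20), (IAD, IAD, 9690, SEA, MIA, 1), (IAD, IAD, 9690, SEA, MIA, 20), (IAD, MIA, 1360, NRT, MIA, 1), (IAD, MIA, 1360, NRT, MIA, 20)}.
Joining (Pilot ⋈ Airport) and Crew on dist yields {(HND, CDG, 6530, ORD, ATL, 22, 10), (HND, CDG, 6530, ORD, ATL, 22, 7), (HND, SFO, 990, NRT, ATL, 22, 25), (IAD, MIA, 1360, NRT, MIA, 1, 6), (IAD, MIA, 1360, NRT, MIA, 20, 6)}.
Filtering on pid ≤ 20 leaves {(IAD, MIA, 1360, NRT, MIA, 1, 6), (IAD, MIA, 1360, NRT, MIA, 20, 6)}.
π[dist, src, city]: project onto (dist, src, city) (1 duplicate(s) eliminated) → {(1360, IAD, MIA)}
Filtering on src = IAD leaves {(1360, IAD, MIA)}.

{(1360, IAD, MIA)}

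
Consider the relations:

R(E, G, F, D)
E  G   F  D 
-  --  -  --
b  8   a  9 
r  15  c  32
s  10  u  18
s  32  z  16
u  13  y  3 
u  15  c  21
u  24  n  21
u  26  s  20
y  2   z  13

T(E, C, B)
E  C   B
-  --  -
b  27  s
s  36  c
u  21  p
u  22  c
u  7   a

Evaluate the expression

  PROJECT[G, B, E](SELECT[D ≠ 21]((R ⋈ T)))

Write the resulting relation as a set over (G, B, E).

{(10, c, s), (13, a, u), (13, c, u), (13, p, u), (26, a, u), (26, c, u), (26, p, u), (32, c, s), (8, s, b)}

R ⋈ T (natural join on E): {(b, 8, a, 9, 27, s), (s, 10, u, 18, 36, c), (s, 32, z, 16, 36, c), (u, 13, y, 3, 21, p), (u, 13, y, 3, 22, c), (u, 13, y, 3, 7, a), (u, 15, c, 21, 21, p), (u, 15, c, 21, 22, c), (u, 15, c, 21, 7, a), (u, 24, n, 21, 21, p), (u, 24, n, 21, 22, c), (u, 24, n, 21, 7, a), (u, 26, s, 20, 21, p), (u, 26, s, 20, 22, c), (u, 26, s, 20, 7, a)}
Selection D ≠ 21: {(b, 8, a, 9, 27, s), (s, 10, u, 18, 36, c), (s, 32, z, 16, 36, c), (u, 13, y, 3, 21, p), (u, 13, y, 3, 22, c), (u, 13, y, 3, 7, a), (u, 26, s, 20, 21, p), (u, 26, s, 20, 22, c), (u, 26, s, 20, 7, a)}
π[G, B, E]: project onto (G, B, E) → {(10, c, s), (13, a, u), (13, c, u), (13, p, u), (26, a, u), (26, c, u), (26, p, u), (32, c, s), (8, s, b)}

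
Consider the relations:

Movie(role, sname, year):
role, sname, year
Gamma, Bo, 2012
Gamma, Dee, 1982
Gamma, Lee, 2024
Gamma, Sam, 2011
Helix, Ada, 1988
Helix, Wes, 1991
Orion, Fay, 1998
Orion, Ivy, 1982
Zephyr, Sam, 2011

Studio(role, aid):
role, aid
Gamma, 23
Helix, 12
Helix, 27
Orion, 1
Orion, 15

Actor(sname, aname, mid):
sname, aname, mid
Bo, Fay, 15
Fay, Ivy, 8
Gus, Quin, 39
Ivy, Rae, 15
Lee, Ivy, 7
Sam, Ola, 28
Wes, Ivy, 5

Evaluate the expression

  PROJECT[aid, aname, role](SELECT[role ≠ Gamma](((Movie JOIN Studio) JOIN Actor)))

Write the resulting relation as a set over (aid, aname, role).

{(1, Ivy, Orion), (1, Rae, Orion), (12, Ivy, Helix), (15, Ivy, Orion), (15, Rae, Orion), (27, Ivy, Helix)}

Joining Movie and Studio on role yields {(Gamma, Bo, 2012, 23), (Gamma, Dee, 1982, 23), (Gamma, Lee, 2024, 23), (Gamma, Sam, 2011, 23), (Helix, Ada, 1988, 12), (Helix, Ada, 1988, 27), (Helix, Wes, 1991, 12), (Helix, Wes, 1991, 27), (Orion, Fay, 1998, 1), (Orion, Fay, 1998, 15), (Orion, Ivy, 1982, 1), (Orion, Ivy, 1982, 15)}.
Joining (Movie JOIN Studio) and Actor on sname yields {(Gamma, Bo, 2012, 23, Fay, 15), (Gamma, Lee, 2024, 23, Ivy, 7), (Gamma, Sam, 2011, 23, Ola, 28), (Helix, Wes, 1991, 12, Ivy, 5), (Helix, Wes, 1991, 27, Ivy, 5), (Orion, Fay, 1998, 1, Ivy, 8), (Orion, Fay, 1998, 15, Ivy, 8), (Orion, Ivy, 1982, 1, Rae, 15), (Orion, Ivy, 1982, 15, Rae, 15)}.
Selection role ≠ Gamma: {(Helix, Wes, 1991, 12, Ivy, 5), (Helix, Wes, 1991, 27, Ivy, 5), (Orion, Fay, 1998, 1, Ivy, 8), (Orion, Fay, 1998, 15, Ivy, 8), (Orion, Ivy, 1982, 1, Rae, 15), (Orion, Ivy, 1982, 15, Rae, 15)}
Projecting to aid, aname, role: {(1, Ivy, Orion), (1, Rae, Orion), (12, Ivy, Helix), (15, Ivy, Orion), (15, Rae, Orion), (27, Ivy, Helix)}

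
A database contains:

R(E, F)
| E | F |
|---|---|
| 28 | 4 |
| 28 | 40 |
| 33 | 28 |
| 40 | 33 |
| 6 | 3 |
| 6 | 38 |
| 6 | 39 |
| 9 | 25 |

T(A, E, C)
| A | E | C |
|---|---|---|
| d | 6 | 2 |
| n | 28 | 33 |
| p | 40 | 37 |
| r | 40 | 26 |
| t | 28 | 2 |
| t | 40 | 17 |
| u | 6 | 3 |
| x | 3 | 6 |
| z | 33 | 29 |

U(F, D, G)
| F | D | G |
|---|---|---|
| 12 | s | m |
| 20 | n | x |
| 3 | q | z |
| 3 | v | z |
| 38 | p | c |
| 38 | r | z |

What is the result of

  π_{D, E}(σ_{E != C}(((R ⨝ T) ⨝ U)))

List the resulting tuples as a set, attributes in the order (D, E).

R ⋈ T (natural join on E): {(28, 4, n, 33), (28, 4, t, 2), (28, 40, n, 33), (28, 40, t, 2), (33, 28, z, 29), (40, 33, p, 37), (40, 33, r, 26), (40, 33, t, 17), (6, 3, d, 2), (6, 3, u, 3), (6, 38, d, 2), (6, 38, u, 3), (6, 39, d, 2), (6, 39, u, 3)}
(R ⨝ T) ⋈ U (natural join on F): {(6, 3, d, 2, q, z), (6, 3, d, 2, v, z), (6, 3, u, 3, q, z), (6, 3, u, 3, v, z), (6, 38, d, 2, p, c), (6, 38, d, 2, r, z), (6, 38, u, 3, p, c), (6, 38, u, 3, r, z)}
Apply σ_{E != C}; surviving tuples: {(6, 3, d, 2, q, z), (6, 3, d, 2, v, z), (6, 3, u, 3, q, z), (6, 3, u, 3, v, z), (6, 38, d, 2, p, c), (6, 38, d, 2, r, z), (6, 38, u, 3, p, c), (6, 38, u, 3, r, z)}
Keep only column(s) D, E (4 duplicate(s) eliminated): {(p, 6), (q, 6), (r, 6), (v, 6)}

{(p, 6), (q, 6), (r, 6), (v, 6)}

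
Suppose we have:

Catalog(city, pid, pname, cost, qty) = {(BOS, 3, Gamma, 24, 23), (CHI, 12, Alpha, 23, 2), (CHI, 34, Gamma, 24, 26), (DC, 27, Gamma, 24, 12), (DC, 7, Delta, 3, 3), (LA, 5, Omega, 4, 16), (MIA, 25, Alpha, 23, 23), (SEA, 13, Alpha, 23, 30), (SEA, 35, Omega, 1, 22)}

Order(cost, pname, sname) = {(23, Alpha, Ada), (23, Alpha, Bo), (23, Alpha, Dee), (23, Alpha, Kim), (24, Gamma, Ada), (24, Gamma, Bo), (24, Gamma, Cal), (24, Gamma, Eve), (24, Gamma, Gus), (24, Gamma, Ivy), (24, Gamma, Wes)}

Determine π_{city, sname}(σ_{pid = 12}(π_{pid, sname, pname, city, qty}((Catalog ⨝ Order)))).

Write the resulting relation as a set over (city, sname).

Natural join on pname, cost: {(BOS, 3, Gamma, 24, 23, Ada), (BOS, 3, Gamma, 24, 23, Bo), (BOS, 3, Gamma, 24, 23, Cal), (BOS, 3, Gamma, 24, 23, Eve), (BOS, 3, Gamma, 24, 23, Gus), (BOS, 3, Gamma, 24, 23, Ivy), (BOS, 3, Gamma, 24, 23, Wes), (CHI, 12, Alpha, 23, 2, Ada), (CHI, 12, Alpha, 23, 2, Bo), (CHI, 12, Alpha, 23, 2, Dee), (CHI, 12, Alpha, 23, 2, Kim), (CHI, 34, Gamma, 24, 26, Ada), (CHI, 34, Gamma, 24, 26, Bo), (CHI, 34, Gamma, 24, 26, Cal), (CHI, 34, Gamma, 24, 26, Eve), (CHI, 34, Gamma, 24, 26, Gus), (CHI, 34, Gamma, 24, 26, Ivy), (CHI, 34, Gamma, 24, 26, Wes), (DC, 27, Gamma, 24, 12, Ada), (DC, 27, Gamma, 24, 12, Bo), (DC, 27, Gamma, 24, 12, Cal), (DC, 27, Gamma, 24, 12, Eve), (DC, 27, Gamma, 24, 12, Gus), (DC, 27, Gamma, 24, 12, Ivy), (DC, 27, Gamma, 24, 12, Wes), (MIA, 25, Alpha, 23, 23, Ada), (MIA, 25, Alpha, 23, 23, Bo), (MIA, 25, Alpha, 23, 23, Dee), (MIA, 25, Alpha, 23, 23, Kim), (SEA, 13, Alpha, 23, 30, Ada), (SEA, 13, Alpha, 23, 30, Bo), (SEA, 13, Alpha, 23, 30, Dee), (SEA, 13, Alpha, 23, 30, Kim)}
Keep only column(s) pid, sname, pname, city, qty: {(12, Ada, Alpha, CHI, 2), (12, Bo, Alpha, CHI, 2), (12, Dee, Alpha, CHI, 2), (12, Kim, Alpha, CHI, 2), (13, Ada, Alpha, SEA, 30), (13, Bo, Alpha, SEA, 30), (13, Dee, Alpha, SEA, 30), (13, Kim, Alpha, SEA, 30), (25, Ada, Alpha, MIA, 23), (25, Bo, Alpha, MIA, 23), (25, Dee, Alpha, MIA, 23), (25, Kim, Alpha, MIA, 23), (27, Ada, Gamma, DC, 12), (27, Bo, Gamma, DC, 12), (27, Cal, Gamma, DC, 12), (27, Eve, Gamma, DC, 12), (27, Gus, Gamma, DC, 12), (27, Ivy, Gamma, DC, 12), (27, Wes, Gamma, DC, 12), (3, Ada, Gamma, BOS, 23), (3, Bo, Gamma, BOS, 23), (3, Cal, Gamma, BOS, 23), (3, Eve, Gamma, BOS, 23), (3, Gus, Gamma, BOS, 23), (3, Ivy, Gamma, BOS, 23), (3, Wes, Gamma, BOS, 23), (34, Ada, Gamma, CHI, 26), (34, Bo, Gamma, CHI, 26), (34, Cal, Gamma, CHI, 26), (34, Eve, Gamma, CHI, 26), (34, Gus, Gamma, CHI, 26), (34, Ivy, Gamma, CHI, 26), (34, Wes, Gamma, CHI, 26)}
Filtering on pid = 12 leaves {(12, Ada, Alpha, CHI, 2), (12, Bo, Alpha, CHI, 2), (12, Dee, Alpha, CHI, 2), (12, Kim, Alpha, CHI, 2)}.
Keep only column(s) city, sname: {(CHI, Ada), (CHI, Bo), (CHI, Dee), (CHI, Kim)}

{(CHI, Ada), (CHI, Bo), (CHI, Dee), (CHI, Kim)}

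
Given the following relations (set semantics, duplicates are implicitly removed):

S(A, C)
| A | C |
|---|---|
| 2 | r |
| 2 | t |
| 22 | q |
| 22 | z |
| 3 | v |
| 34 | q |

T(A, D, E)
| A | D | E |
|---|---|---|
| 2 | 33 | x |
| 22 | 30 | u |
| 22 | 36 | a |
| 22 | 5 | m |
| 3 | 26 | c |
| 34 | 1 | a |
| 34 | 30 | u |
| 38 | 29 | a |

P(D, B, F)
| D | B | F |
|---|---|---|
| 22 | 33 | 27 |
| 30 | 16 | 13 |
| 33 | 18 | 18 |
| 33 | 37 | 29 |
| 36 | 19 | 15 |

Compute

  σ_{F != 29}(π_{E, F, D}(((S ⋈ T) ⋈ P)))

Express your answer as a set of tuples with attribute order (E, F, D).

Joining S and T on A yields {(2, r, 33, x), (2, t, 33, x), (22, q, 30, u), (22, q, 36, a), (22, q, 5, m), (22, z, 30, u), (22, z, 36, a), (22, z, 5, m), (3, v, 26, c), (34, q, 1, a), (34, q, 30, u)}.
Joining (S ⋈ T) and P on D yields {(2, r, 33, x, 18, 18), (2, r, 33, x, 37, 29), (2, t, 33, x, 18, 18), (2, t, 33, x, 37, 29), (22, q, 30, u, 16, 13), (22, q, 36, a, 19, 15), (22, z, 30, u, 16, 13), (22, z, 36, a, 19, 15), (34, q, 30, u, 16, 13)}.
Projecting to E, F, D (5 duplicate(s) eliminated): {(a, 15, 36), (u, 13, 30), (x, 18, 33), (x, 29, 33)}
Filtering on F != 29 leaves {(a, 15, 36), (u, 13, 30), (x, 18, 33)}.

{(a, 15, 36), (u, 13, 30), (x, 18, 33)}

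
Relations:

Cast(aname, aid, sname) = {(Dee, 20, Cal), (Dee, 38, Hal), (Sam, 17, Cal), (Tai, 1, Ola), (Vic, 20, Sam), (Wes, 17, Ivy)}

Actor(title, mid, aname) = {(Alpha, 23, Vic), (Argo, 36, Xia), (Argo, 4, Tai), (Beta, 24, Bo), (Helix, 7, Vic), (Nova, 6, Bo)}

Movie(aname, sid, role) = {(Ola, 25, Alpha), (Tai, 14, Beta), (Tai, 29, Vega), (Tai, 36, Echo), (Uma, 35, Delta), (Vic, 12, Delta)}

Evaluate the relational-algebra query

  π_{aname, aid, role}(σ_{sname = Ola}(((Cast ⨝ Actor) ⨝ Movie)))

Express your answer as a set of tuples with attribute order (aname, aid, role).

Cast ⋈ Actor (natural join on aname): {(Tai, 1, Ola, Argo, 4), (Vic, 20, Sam, Alpha, 23), (Vic, 20, Sam, Helix, 7)}
(Cast ⨝ Actor) ⋈ Movie (natural join on aname): {(Tai, 1, Ola, Argo, 4, 14, Beta), (Tai, 1, Ola, Argo, 4, 29, Vega), (Tai, 1, Ola, Argo, 4, 36, Echo), (Vic, 20, Sam, Alpha, 23, 12, Delta), (Vic, 20, Sam, Helix, 7, 12, Delta)}
Selection sname = Ola: {(Tai, 1, Ola, Argo, 4, 14, Beta), (Tai, 1, Ola, Argo, 4, 29, Vega), (Tai, 1, Ola, Argo, 4, 36, Echo)}
Keep only column(s) aname, aid, role: {(Tai, 1, Beta), (Tai, 1, Echo), (Tai, 1, Vega)}

{(Tai, 1, Beta), (Tai, 1, Echo), (Tai, 1, Vega)}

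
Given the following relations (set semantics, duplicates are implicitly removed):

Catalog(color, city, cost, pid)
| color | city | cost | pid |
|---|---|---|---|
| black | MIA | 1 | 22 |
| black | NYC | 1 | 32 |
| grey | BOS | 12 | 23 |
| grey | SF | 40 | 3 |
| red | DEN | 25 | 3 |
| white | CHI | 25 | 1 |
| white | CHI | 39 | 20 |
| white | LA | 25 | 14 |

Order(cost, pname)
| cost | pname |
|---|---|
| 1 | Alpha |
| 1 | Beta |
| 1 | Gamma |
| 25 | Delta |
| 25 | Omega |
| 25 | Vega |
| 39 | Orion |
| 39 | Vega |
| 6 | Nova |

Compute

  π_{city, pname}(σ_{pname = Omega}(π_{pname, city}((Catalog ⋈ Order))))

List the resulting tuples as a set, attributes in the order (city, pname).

{(CHI, Omega), (DEN, Omega), (LA, Omega)}

Natural join on cost: {(black, MIA, 1, 22, Alpha), (black, MIA, 1, 22, Beta), (black, MIA, 1, 22, Gamma), (black, NYC, 1, 32, Alpha), (black, NYC, 1, 32, Beta), (black, NYC, 1, 32, Gamma), (red, DEN, 25, 3, Delta), (red, DEN, 25, 3, Omega), (red, DEN, 25, 3, Vega), (white, CHI, 25, 1, Delta), (white, CHI, 25, 1, Omega), (white, CHI, 25, 1, Vega), (white, CHI, 39, 20, Orion), (white, CHI, 39, 20, Vega), (white, LA, 25, 14, Delta), (white, LA, 25, 14, Omega), (white, LA, 25, 14, Vega)}
Keep only column(s) pname, city (1 duplicate(s) eliminated): {(Alpha, MIA), (Alpha, NYC), (Beta, MIA), (Beta, NYC), (Delta, CHI), (Delta, DEN), (Delta, LA), (Gamma, MIA), (Gamma, NYC), (Omega, CHI), (Omega, DEN), (Omega, LA), (Orion, CHI), (Vega, CHI), (Vega, DEN), (Vega, LA)}
Selection pname = Omega: {(Omega, CHI), (Omega, DEN), (Omega, LA)}
Keep only column(s) city, pname: {(CHI, Omega), (DEN, Omega), (LA, Omega)}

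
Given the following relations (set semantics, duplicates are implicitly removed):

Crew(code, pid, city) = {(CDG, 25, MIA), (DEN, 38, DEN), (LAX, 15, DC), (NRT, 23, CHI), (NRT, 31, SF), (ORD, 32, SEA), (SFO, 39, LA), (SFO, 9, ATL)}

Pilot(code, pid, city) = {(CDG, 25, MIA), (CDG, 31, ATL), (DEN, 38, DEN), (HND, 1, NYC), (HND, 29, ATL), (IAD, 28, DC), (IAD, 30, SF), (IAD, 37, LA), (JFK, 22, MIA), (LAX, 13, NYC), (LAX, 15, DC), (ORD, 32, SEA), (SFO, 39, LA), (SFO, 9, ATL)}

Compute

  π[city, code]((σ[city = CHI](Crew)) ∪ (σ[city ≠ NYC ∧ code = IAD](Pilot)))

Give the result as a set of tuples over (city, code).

Apply σ_{city = CHI}; surviving tuples: {(NRT, 23, CHI)}
Apply σ_{city ≠ NYC ∧ code = IAD}; surviving tuples: {(IAD, 28, DC), (IAD, 30, SF), (IAD, 37, LA)}
Set union of the two operands is {(IAD, 28, DC), (IAD, 30, SF), (IAD, 37, LA), (NRT, 23, CHI)}.
π[city, code]: project onto (city, code) → {(CHI, NRT), (DC, IAD), (LA, IAD), (SF, IAD)}

{(CHI, NRT), (DC, IAD), (LA, IAD), (SF, IAD)}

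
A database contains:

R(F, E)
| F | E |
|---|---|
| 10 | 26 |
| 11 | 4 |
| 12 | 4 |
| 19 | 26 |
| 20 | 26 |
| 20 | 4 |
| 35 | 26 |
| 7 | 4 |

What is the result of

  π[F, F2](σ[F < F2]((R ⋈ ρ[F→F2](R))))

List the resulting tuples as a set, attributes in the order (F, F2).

{(10, 19), (10, 20), (10, 35), (11, 12), (11, 20), (12, 20), (19, 20), (19, 35), (20, 35), (7, 11), (7, 12), (7, 20)}

ρ[F→F2]: schema becomes (F2, E); tuples unchanged.
R ⋈ ρ[F→F2](R) (natural join on E): {(10, 26, 10), (10, 26, 19), (10, 26, 20), (10, 26, 35), (11, 4, 11), (11, 4, 12), (11, 4, 20), (11, 4, 7), (12, 4, 11), (12, 4, 12), (12, 4, 20), (12, 4, 7), (19, 26, 10), (19, 26, 19), (19, 26, 20), (19, 26, 35), (20, 26, 10), (20, 26, 19), (20, 26, 20), (20, 26, 35), (20, 4, 11), (20, 4, 12), (20, 4, 20), (20, 4, 7), (35, 26, 10), (35, 26, 19), (35, 26, 20), (35, 26, 35), (7, 4, 11), (7, 4, 12), (7, 4, 20), (7, 4, 7)}
σ[F < F2]: keep tuples satisfying F < F2 → {(10, 26, 19), (10, 26, 20), (10, 26, 35), (11, 4, 12), (11, 4, 20), (12, 4, 20), (19, 26, 20), (19, 26, 35), (20, 26, 35), (7, 4, 11), (7, 4, 12), (7, 4, 20)}
π[F, F2]: project onto (F, F2) → {(10, 19), (10, 20), (10, 35), (11, 12), (11, 20), (12, 20), (19, 20), (19, 35), (20, 35), (7, 11), (7, 12), (7, 20)}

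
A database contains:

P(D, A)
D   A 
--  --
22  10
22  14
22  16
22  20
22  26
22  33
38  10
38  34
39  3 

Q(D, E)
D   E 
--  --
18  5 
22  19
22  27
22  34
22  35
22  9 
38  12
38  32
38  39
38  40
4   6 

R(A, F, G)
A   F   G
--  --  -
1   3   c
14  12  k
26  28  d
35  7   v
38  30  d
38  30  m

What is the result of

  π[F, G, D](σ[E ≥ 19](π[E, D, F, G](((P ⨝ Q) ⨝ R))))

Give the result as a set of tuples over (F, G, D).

P ⋈ Q (natural join on D): {(22, 10, 19), (22, 10, 27), (22, 10, 34), (22, 10, 35), (22, 10, 9), (22, 14, 19), (22, 14, 27), (22, 14, 34), (22, 14, 35), (22, 14, 9), (22, 16, 19), (22, 16, 27), (22, 16, 34), (22, 16, 35), (22, 16, 9), (22, 20, 19), (22, 20, 27), (22, 20, 34), (22, 20, 35), (22, 20, 9), (22, 26, 19), (22, 26, 27), (22, 26, 34), (22, 26, 35), (22, 26, 9), (22, 33, 19), (22, 33, 27), (22, 33, 34), (22, 33, 35), (22, 33, 9), (38, 10, 12), (38, 10, 32), (38, 10, 39), (38, 10, 40), (38, 34, 12), (38, 34, 32), (38, 34, 39), (38, 34, 40)}
(P ⨝ Q) ⋈ R (natural join on A): {(22, 14, 19, 12, k), (22, 14, 27, 12, k), (22, 14, 34, 12, k), (22, 14, 35, 12, k), (22, 14, 9, 12, k), (22, 26, 19, 28, d), (22, 26, 27, 28, d), (22, 26, 34, 28, d), (22, 26, 35, 28, d), (22, 26, 9, 28, d)}
Projecting to E, D, F, G: {(19, 22, 12, k), (19, 22, 28, d), (27, 22, 12, k), (27, 22, 28, d), (34, 22, 12, k), (34, 22, 28, d), (35, 22, 12, k), (35, 22, 28, d), (9, 22, 12, k), (9, 22, 28, d)}
Selection E ≥ 19: {(19, 22, 12, k), (19, 22, 28, d), (27, 22, 12, k), (27, 22, 28, d), (34, 22, 12, k), (34, 22, 28, d), (35, 22, 12, k), (35, 22, 28, d)}
Projecting to F, G, D (6 duplicate(s) eliminated): {(12, k, 22), (28, d, 22)}

{(12, k, 22), (28, d, 22)}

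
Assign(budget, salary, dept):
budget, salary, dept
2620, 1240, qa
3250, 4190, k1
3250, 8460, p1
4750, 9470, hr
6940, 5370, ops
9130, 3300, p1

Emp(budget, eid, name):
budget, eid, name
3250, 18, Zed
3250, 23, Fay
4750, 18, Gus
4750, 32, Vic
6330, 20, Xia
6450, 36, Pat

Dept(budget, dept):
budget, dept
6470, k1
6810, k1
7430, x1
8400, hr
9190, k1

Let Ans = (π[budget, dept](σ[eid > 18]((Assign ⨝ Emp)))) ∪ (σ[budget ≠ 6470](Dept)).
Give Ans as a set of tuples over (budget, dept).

Natural join on budget: {(3250, 4190, k1, 18, Zed), (3250, 4190, k1, 23, Fay), (3250, 8460, p1, 18, Zed), (3250, 8460, p1, 23, Fay), (4750, 9470, hr, 18, Gus), (4750, 9470, hr, 32, Vic)}
Filtering on eid > 18 leaves {(3250, 4190, k1, 23, Fay), (3250, 8460, p1, 23, Fay), (4750, 9470, hr, 32, Vic)}.
Keep only column(s) budget, dept: {(3250, k1), (3250, p1), (4750, hr)}
Filtering on budget ≠ 6470 leaves {(6810, k1), (7430, x1), (8400, hr), (9190, k1)}.
Set union of the two operands is {(3250, k1), (3250, p1), (4750, hr), (6810, k1), (7430, x1), (8400, hr), (9190, k1)}.

{(3250, k1), (3250, p1), (4750, hr), (6810, k1), (7430, x1), (8400, hr), (9190, k1)}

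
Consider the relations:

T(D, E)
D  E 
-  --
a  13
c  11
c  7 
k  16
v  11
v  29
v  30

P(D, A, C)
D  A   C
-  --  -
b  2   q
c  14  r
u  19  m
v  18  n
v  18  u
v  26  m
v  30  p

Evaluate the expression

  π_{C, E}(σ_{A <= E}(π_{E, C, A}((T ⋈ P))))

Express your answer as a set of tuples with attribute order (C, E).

T ⋈ P (natural join on D): {(c, 11, 14, r), (c, 7, 14, r), (v, 11, 18, n), (v, 11, 18, u), (v, 11, 26, m), (v, 11, 30, p), (v, 29, 18, n), (v, 29, 18, u), (v, 29, 26, m), (v, 29, 30, p), (v, 30, 18, n), (v, 30, 18, u), (v, 30, 26, m), (v, 30, 30, p)}
π_{E, C, A} gives {(11, m, 26), (11, n, 18), (11, p, 30), (11, r, 14), (11, u, 18), (29, m, 26), (29, n, 18), (29, p, 30), (29, u, 18), (30, m, 26), (30, n, 18), (30, p, 30), (30, u, 18), (7, r, 14)}.
Selection A <= E: {(29, m, 26), (29, n, 18), (29, u, 18), (30, m, 26), (30, n, 18), (30, p, 30), (30, u, 18)}
π_{C, E} gives {(m, 29), (m, 30), (n, 29), (n, 30), (p, 30), (u, 29), (u, 30)}.

{(m, 29), (m, 30), (n, 29), (n, 30), (p, 30), (u, 29), (u, 30)}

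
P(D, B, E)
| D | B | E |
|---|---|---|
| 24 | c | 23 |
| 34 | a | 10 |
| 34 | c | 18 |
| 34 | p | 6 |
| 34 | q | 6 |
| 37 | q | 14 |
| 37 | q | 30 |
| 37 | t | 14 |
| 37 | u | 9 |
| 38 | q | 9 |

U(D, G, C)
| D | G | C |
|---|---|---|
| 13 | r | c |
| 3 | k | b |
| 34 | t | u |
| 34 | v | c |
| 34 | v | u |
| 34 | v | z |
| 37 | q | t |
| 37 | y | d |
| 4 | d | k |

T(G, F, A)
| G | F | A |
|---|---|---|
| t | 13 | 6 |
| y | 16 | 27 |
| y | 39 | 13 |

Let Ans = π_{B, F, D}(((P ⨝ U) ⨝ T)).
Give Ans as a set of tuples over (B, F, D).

Joining P and U on D yields {(34, a, 10, t, u), (34, a, 10, v, c), (34, a, 10, v, u), (34, a, 10, v, z), (34, c, 18, t, u), (34, c, 18, v, c), (34, c, 18, v, u), (34, c, 18, v, z), (34, p, 6, t, u), (34, p, 6, v, c), (34, p, 6, v, u), (34, p, 6, v, z), (34, q, 6, t, u), (34, q, 6, v, c), (34, q, 6, v, u), (34, q, 6, v, z), (37, q, 14, q, t), (37, q, 14, y, d), (37, q, 30, q, t), (37, q, 30, y, d), (37, t, 14, q, t), (37, t, 14, y, d), (37, u, 9, q, t), (37, u, 9, y, d)}.
Joining (P ⨝ U) and T on G yields {(34, a, 10, t, u, 13, 6), (34, c, 18, t, u, 13, 6), (34, p, 6, t, u, 13, 6), (34, q, 6, t, u, 13, 6), (37, q, 14, y, d, 16, 27), (37, q, 14, y, d, 39, 13), (37, q, 30, y, d, 16, 27), (37, q, 30, y, d, 39, 13), (37, t, 14, y, d, 16, 27), (37, t, 14, y, d, 39, 13), (37, u, 9, y, d, 16, 27), (37, u, 9, y, d, 39, 13)}.
Keep only column(s) B, F, D (2 duplicate(s) eliminated): {(a, 13, 34), (c, 13, 34), (p, 13, 34), (q, 13, 34), (q, 16, 37), (q, 39, 37), (t, 16, 37), (t, 39, 37), (u, 16, 37), (u, 39, 37)}

{(a, 13, 34), (c, 13, 34), (p, 13, 34), (q, 13, 34), (q, 16, 37), (q, 39, 37), (t, 16, 37), (t, 39, 37), (u, 16, 37), (u, 39, 37)}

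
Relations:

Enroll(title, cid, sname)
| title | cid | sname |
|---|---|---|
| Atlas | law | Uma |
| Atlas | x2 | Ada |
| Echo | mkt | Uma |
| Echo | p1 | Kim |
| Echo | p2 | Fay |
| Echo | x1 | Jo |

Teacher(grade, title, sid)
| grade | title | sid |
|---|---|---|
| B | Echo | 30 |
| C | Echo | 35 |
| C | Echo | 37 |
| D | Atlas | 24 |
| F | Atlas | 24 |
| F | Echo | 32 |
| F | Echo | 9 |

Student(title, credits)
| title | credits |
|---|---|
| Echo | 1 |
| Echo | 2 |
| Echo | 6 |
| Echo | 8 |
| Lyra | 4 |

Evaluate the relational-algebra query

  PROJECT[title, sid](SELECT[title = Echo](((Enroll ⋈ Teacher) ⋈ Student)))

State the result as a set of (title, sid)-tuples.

{(Echo, 30), (Echo, 32), (Echo, 35), (Echo, 37), (Echo, 9)}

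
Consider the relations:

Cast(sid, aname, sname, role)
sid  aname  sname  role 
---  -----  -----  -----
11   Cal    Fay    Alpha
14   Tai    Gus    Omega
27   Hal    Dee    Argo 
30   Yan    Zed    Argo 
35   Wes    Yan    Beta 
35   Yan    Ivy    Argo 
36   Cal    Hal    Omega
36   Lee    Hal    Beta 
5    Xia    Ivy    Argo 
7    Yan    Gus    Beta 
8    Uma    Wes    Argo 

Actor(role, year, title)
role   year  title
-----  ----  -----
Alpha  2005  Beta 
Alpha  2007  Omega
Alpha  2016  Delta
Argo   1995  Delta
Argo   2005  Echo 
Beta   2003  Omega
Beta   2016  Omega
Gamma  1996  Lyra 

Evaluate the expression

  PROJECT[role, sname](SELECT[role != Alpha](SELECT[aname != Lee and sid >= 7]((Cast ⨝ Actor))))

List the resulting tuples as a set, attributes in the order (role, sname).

Natural join on role: {(11, Cal, Fay, Alpha, 2005, Beta), (11, Cal, Fay, Alpha, 2007, Omega), (11, Cal, Fay, Alpha, 2016, Delta), (27, Hal, Dee, Argo, 1995, Delta), (27, Hal, Dee, Argo, 2005, Echo), (30, Yan, Zed, Argo, 1995, Delta), (30, Yan, Zed, Argo, 2005, Echo), (35, Wes, Yan, Beta, 2003, Omega), (35, Wes, Yan, Beta, 2016, Omega), (35, Yan, Ivy, Argo, 1995, Delta), (35, Yan, Ivy, Argo, 2005, Echo), (36, Lee, Hal, Beta, 2003, Omega), (36, Lee, Hal, Beta, 2016, Omega), (5, Xia, Ivy, Argo, 1995, Delta), (5, Xia, Ivy, Argo, 2005, Echo), (7, Yan, Gus, Beta, 2003, Omega), (7, Yan, Gus, Beta, 2016, Omega), (8, Uma, Wes, Argo, 1995, Delta), (8, Uma, Wes, Argo, 2005, Echo)}
Apply σ_{aname != Lee and sid >= 7}; surviving tuples: {(11, Cal, Fay, Alpha, 2005, Beta), (11, Cal, Fay, Alpha, 2007, Omega), (11, Cal, Fay, Alpha, 2016, Delta), (27, Hal, Dee, Argo, 1995, Delta), (27, Hal, Dee, Argo, 2005, Echo), (30, Yan, Zed, Argo, 1995, Delta), (30, Yan, Zed, Argo, 2005, Echo), (35, Wes, Yan, Beta, 2003, Omega), (35, Wes, Yan, Beta, 2016, Omega), (35, Yan, Ivy, Argo, 1995, Delta), (35, Yan, Ivy, Argo, 2005, Echo), (7, Yan, Gus, Beta, 2003, Omega), (7, Yan, Gus, Beta, 2016, Omega), (8, Uma, Wes, Argo, 1995, Delta), (8, Uma, Wes, Argo, 2005, Echo)}
Apply σ_{role != Alpha}; surviving tuples: {(27, Hal, Dee, Argo, 1995, Delta), (27, Hal, Dee, Argo, 2005, Echo), (30, Yan, Zed, Argo, 1995, Delta), (30, Yan, Zed, Argo, 2005, Echo), (35, Wes, Yan, Beta, 2003, Omega), (35, Wes, Yan, Beta, 2016, Omega), (35, Yan, Ivy, Argo, 1995, Delta), (35, Yan, Ivy, Argo, 2005, Echo), (7, Yan, Gus, Beta, 2003, Omega), (7, Yan, Gus, Beta, 2016, Omega), (8, Uma, Wes, Argo, 1995, Delta), (8, Uma, Wes, Argo, 2005, Echo)}
Projecting to role, sname (6 duplicate(s) eliminated): {(Argo, Dee), (Argo, Ivy), (Argo, Wes), (Argo, Zed), (Beta, Gus), (Beta, Yan)}

{(Argo, Dee), (Argo, Ivy), (Argo, Wes), (Argo, Zed), (Beta, Gus), (Beta, Yan)}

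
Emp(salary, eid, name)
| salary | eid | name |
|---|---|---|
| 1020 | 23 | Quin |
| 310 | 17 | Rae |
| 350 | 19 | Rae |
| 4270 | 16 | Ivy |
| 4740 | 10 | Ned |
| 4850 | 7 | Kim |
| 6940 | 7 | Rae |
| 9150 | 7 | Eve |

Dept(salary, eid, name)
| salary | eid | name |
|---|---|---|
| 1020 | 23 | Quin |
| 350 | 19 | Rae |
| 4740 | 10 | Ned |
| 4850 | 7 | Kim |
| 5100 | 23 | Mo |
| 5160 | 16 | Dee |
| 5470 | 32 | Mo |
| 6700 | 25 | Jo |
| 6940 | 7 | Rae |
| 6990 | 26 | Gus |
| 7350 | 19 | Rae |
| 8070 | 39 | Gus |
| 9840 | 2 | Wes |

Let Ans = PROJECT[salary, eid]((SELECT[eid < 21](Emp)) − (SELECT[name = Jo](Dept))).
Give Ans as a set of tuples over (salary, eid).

{(310, 17), (350, 19), (4270, 16), (4740, 10), (4850, 7), (6940, 7), (9150, 7)}

Selection eid < 21: {(310, 17, Rae), (350, 19, Rae), (4270, 16, Ivy), (4740, 10, Ned), (4850, 7, Kim), (6940, 7, Rae), (9150, 7, Eve)}
Selection name = Jo: {(6700, 25, Jo)}
Taking the difference: {(310, 17, Rae), (350, 19, Rae), (4270, 16, Ivy), (4740, 10, Ned), (4850, 7, Kim), (6940, 7, Rae), (9150, 7, Eve)}
Keep only column(s) salary, eid: {(310, 17), (350, 19), (4270, 16), (4740, 10), (4850, 7), (6940, 7), (9150, 7)}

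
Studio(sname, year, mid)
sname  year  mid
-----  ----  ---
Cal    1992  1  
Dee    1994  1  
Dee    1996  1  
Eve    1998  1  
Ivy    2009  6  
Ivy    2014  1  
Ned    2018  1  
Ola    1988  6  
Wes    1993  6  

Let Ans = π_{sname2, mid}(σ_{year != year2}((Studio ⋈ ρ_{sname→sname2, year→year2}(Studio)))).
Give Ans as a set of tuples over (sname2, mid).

{(Cal, 1), (Dee, 1), (Eve, 1), (Ivy, 1), (Ivy, 6), (Ned, 1), (Ola, 6), (Wes, 6)}

ρ[sname→sname2, year→year2]: schema becomes (sname2, year2, mid); tuples unchanged.
Joining Studio and ρ_{sname→sname2, year→year2}(Studio) on mid yields {(Cal, 1992, 1, Cal, 1992), (Cal, 1992, 1, Dee, 1994), (Cal, 1992, 1, Dee, 1996), (Cal, 1992, 1, Eve, 1998), (Cal, 1992, 1, Ivy, 2014), (Cal, 1992, 1, Ned, 2018), (Dee, 1994, 1, Cal, 1992), (Dee, 1994, 1, Dee, 1994), (Dee, 1994, 1, Dee, 1996), (Dee, 1994, 1, Eve, 1998), (Dee, 1994, 1, Ivy, 2014), (Dee, 1994, 1, Ned, 2018), (Dee, 1996, 1, Cal, 1992), (Dee, 1996, 1, Dee, 1994), (Dee, 1996, 1, Dee, 1996), (Dee, 1996, 1, Eve, 1998), (Dee, 1996, 1, Ivy, 2014), (Dee, 1996, 1, Ned, 2018), (Eve, 1998, 1, Cal, 1992), (Eve, 1998, 1, Dee, 1994), (Eve, 1998, 1, Dee, 1996), (Eve, 1998, 1, Eve, 1998), (Eve, 1998, 1, Ivy, 2014), (Eve, 1998, 1, Ned, 2018), (Ivy, 2009, 6, Ivy, 2009), (Ivy, 2009, 6, Ola, 1988), (Ivy, 2009, 6, Wes, 1993), (Ivy, 2014, 1, Cal, 1992), (Ivy, 2014, 1, Dee, 1994), (Ivy, 2014, 1, Dee, 1996), (Ivy, 2014, 1, Eve, 1998), (Ivy, 2014, 1, Ivy, 2014), (Ivy, 2014, 1, Ned, 2018), (Ned, 2018, 1, Cal, 1992), (Ned, 2018, 1, Dee, 1994), (Ned, 2018, 1, Dee, 1996), (Ned, 2018, 1, Eve, 1998), (Ned, 2018, 1, Ivy, 2014), (Ned, 2018, 1, Ned, 2018), (Ola, 1988, 6, Ivy, 2009), (Ola, 1988, 6, Ola, 1988), (Ola, 1988, 6, Wes, 1993), (Wes, 1993, 6, Ivy, 2009), (Wes, 1993, 6, Ola, 1988), (Wes, 1993, 6, Wes, 1993)}.
Selection year != year2: {(Cal, 1992, 1, Dee, 1994), (Cal, 1992, 1, Dee, 1996), (Cal, 1992, 1, Eve, 1998), (Cal, 1992, 1, Ivy, 2014), (Cal, 1992, 1, Ned, 2018), (Dee, 1994, 1, Cal, 1992), (Dee, 1994, 1, Dee, 1996), (Dee, 1994, 1, Eve, 1998), (Dee, 1994, 1, Ivy, 2014), (Dee, 1994, 1, Ned, 2018), (Dee, 1996, 1, Cal, 1992), (Dee, 1996, 1, Dee, 1994), (Dee, 1996, 1, Eve, 1998), (Dee, 1996, 1, Ivy, 2014), (Dee, 1996, 1, Ned, 2018), (Eve, 1998, 1, Cal, 1992), (Eve, 1998, 1, Dee, 1994), (Eve, 1998, 1, Dee, 1996), (Eve, 1998, 1, Ivy, 2014), (Eve, 1998, 1, Ned, 2018), (Ivy, 2009, 6, Ola, 1988), (Ivy, 2009, 6, Wes, 1993), (Ivy, 2014, 1, Cal, 1992), (Ivy, 2014, 1, Dee, 1994), (Ivy, 2014, 1, Dee, 1996), (Ivy, 2014, 1, Eve, 1998), (Ivy, 2014, 1, Ned, 2018), (Ned, 2018, 1, Cal, 1992), (Ned, 2018, 1, Dee, 1994), (Ned, 2018, 1, Dee, 1996), (Ned, 2018, 1, Eve, 1998), (Ned, 2018, 1, Ivy, 2014), (Ola, 1988, 6, Ivy, 2009), (Ola, 1988, 6, Wes, 1993), (Wes, 1993, 6, Ivy, 2009), (Wes, 1993, 6, Ola, 1988)}
π[sname2, mid]: project onto (sname2, mid) (28 duplicate(s) eliminated) → {(Cal, 1), (Dee, 1), (Eve, 1), (Ivy, 1), (Ivy, 6), (Ned, 1), (Ola, 6), (Wes, 6)}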